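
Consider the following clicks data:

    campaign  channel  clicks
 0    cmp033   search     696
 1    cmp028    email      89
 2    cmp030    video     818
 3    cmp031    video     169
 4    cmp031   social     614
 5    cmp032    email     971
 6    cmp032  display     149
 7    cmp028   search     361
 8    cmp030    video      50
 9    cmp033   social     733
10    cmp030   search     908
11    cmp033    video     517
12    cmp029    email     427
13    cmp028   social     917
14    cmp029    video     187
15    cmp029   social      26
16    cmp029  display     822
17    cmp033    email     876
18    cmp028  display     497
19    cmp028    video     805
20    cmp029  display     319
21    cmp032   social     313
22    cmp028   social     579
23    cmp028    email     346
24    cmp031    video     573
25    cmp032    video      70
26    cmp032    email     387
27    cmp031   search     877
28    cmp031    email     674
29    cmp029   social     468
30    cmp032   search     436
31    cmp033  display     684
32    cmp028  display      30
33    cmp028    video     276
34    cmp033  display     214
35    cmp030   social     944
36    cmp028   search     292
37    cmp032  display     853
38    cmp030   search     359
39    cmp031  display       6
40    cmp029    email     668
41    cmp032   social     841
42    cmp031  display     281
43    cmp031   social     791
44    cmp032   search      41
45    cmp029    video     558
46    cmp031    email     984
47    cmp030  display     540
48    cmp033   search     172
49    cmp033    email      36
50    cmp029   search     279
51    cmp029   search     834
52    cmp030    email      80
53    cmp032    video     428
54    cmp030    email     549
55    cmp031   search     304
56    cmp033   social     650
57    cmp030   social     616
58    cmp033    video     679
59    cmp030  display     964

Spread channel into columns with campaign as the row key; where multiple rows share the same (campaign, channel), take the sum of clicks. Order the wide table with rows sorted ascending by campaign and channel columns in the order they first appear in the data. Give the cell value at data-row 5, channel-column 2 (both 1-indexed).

1358

With rows sorted ascending by campaign, row 5 is campaign=cmp032. channel columns in first-appearance order: search, email, video, social, display; column 2 is email.
Long rows with campaign=cmp032, channel=email: 971 + 387 = 1358.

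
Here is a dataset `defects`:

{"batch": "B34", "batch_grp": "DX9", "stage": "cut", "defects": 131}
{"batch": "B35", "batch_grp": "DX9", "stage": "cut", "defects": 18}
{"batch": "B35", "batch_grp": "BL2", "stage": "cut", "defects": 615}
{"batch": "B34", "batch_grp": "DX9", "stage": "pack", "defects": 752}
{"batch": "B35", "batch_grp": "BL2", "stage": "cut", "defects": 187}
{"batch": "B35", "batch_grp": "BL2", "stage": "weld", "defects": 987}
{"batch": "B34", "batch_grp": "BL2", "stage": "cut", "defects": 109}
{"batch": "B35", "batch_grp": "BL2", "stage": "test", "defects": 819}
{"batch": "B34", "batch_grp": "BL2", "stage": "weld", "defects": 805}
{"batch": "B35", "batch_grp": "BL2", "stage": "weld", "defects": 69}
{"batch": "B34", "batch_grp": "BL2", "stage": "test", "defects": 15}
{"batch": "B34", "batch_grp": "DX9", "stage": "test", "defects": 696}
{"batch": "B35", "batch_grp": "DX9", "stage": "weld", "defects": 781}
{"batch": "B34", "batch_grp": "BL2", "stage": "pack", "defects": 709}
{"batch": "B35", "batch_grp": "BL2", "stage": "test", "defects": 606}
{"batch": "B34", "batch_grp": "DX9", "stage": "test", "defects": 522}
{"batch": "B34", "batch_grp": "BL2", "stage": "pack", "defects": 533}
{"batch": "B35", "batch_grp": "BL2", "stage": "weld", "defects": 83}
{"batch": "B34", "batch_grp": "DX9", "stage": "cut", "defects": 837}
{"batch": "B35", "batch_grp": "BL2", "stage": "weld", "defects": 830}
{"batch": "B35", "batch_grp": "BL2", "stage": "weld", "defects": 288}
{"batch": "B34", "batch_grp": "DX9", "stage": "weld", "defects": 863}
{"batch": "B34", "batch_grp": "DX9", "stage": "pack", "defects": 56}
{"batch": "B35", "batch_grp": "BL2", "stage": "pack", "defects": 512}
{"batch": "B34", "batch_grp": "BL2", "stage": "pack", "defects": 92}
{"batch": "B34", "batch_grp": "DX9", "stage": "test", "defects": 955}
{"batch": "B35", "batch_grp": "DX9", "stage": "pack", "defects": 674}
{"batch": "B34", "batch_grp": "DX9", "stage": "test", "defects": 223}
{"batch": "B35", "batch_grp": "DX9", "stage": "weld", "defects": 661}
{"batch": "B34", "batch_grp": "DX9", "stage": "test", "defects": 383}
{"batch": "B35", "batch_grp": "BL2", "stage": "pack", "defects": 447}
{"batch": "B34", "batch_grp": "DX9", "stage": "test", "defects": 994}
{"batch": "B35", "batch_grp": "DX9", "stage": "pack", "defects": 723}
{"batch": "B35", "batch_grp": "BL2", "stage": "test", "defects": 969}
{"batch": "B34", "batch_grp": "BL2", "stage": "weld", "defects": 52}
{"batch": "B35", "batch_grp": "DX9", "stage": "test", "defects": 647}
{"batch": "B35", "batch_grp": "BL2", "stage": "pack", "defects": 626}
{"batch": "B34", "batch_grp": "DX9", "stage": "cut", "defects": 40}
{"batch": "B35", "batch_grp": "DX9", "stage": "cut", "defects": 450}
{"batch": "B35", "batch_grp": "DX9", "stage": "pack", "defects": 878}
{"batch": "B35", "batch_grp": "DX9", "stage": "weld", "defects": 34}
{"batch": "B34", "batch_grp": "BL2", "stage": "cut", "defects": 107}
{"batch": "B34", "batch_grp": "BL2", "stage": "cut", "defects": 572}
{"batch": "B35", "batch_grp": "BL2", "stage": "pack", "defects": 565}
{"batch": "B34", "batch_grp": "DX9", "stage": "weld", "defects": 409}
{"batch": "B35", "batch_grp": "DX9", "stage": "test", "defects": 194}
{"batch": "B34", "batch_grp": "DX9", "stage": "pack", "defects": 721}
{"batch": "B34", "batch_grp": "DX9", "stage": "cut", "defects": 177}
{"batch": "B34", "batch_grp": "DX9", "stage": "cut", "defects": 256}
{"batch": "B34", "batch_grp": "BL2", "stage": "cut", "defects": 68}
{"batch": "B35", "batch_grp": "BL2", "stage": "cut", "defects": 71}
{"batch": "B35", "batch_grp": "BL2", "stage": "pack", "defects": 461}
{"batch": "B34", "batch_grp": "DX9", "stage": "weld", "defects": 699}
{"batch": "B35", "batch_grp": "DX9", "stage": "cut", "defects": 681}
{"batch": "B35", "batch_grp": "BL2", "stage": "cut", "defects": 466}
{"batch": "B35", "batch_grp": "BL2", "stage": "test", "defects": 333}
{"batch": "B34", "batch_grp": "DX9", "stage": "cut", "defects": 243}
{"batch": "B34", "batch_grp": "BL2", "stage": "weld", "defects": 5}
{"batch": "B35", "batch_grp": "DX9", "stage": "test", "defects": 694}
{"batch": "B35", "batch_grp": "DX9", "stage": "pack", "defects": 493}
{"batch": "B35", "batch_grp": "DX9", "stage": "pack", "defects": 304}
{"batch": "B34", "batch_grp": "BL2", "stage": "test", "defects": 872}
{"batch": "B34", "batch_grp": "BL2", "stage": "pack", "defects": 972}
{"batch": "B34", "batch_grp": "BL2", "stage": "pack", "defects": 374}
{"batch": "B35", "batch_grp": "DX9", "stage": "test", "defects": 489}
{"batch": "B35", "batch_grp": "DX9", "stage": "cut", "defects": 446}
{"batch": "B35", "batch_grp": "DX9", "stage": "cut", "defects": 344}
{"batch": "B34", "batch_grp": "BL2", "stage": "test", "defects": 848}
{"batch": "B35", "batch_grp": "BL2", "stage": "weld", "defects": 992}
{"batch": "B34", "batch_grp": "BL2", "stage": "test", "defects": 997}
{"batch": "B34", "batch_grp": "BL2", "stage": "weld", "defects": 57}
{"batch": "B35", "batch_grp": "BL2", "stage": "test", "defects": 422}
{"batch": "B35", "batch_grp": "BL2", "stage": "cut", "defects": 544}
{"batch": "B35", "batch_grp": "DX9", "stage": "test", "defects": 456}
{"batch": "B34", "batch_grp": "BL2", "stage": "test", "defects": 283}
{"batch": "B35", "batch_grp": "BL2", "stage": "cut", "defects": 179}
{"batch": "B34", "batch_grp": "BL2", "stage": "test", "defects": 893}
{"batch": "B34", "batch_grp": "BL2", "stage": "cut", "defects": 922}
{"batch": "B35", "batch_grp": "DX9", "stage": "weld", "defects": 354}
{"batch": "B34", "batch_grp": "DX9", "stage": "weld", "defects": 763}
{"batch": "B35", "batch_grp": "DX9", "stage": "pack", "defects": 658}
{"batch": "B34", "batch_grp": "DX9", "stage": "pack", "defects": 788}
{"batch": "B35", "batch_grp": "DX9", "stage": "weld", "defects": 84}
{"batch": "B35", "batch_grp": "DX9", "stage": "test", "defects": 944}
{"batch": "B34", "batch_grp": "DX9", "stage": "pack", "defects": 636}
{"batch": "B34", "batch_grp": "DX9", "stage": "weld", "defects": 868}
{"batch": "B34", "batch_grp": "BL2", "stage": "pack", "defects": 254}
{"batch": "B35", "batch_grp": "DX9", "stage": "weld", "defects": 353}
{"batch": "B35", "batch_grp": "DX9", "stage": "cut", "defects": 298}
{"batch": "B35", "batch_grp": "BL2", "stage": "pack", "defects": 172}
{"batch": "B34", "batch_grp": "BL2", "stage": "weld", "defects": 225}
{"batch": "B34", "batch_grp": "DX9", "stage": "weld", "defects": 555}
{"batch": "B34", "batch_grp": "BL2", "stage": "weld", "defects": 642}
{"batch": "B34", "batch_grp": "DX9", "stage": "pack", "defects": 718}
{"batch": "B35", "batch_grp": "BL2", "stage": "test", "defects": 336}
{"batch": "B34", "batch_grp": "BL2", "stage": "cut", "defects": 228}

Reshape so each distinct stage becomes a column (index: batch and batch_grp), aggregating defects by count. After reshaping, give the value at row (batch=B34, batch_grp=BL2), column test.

Rows with batch=B34, batch_grp=BL2 and stage=test: defects values are 15, 872, 848, 997, 283, 893.
6 rows match — count = 6.

6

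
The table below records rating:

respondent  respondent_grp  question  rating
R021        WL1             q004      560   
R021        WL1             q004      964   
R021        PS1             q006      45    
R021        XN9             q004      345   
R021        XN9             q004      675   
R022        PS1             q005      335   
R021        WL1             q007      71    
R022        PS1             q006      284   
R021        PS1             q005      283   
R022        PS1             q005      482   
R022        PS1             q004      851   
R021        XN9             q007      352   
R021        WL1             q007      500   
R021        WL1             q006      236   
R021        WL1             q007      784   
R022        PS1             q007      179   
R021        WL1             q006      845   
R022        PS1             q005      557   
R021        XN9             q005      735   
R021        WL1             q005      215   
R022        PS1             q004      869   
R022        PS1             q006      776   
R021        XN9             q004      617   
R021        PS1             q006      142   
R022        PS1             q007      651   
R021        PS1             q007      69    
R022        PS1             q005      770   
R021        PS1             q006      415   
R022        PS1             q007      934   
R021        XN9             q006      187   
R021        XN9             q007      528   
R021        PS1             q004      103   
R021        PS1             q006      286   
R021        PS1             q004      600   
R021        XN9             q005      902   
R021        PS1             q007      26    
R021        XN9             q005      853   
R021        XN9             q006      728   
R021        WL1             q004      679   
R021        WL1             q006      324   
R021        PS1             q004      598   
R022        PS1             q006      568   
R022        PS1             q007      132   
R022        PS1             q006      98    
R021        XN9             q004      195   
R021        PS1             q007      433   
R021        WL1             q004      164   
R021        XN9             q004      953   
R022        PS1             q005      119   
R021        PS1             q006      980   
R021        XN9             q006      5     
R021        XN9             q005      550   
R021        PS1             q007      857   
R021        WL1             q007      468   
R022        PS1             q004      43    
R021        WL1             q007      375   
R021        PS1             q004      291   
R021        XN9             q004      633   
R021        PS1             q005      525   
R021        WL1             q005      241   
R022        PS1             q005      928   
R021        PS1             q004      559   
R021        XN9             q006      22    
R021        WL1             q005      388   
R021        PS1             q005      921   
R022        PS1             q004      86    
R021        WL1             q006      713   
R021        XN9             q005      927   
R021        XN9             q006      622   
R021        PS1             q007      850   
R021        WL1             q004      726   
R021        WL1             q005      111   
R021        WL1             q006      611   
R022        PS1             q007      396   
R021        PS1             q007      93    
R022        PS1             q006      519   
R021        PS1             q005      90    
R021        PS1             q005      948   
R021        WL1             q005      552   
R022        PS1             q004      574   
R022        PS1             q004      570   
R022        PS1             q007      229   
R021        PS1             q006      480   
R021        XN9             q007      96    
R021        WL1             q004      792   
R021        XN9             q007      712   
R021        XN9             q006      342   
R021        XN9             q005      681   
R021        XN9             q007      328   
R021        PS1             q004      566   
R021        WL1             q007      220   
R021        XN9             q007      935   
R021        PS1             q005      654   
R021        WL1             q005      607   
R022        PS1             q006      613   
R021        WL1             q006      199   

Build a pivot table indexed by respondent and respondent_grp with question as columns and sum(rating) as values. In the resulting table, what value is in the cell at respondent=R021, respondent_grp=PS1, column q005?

3421

Rows with respondent=R021, respondent_grp=PS1 and question=q005: rating values are 283, 525, 921, 90, 948, 654.
283 + 525 + 921 + 90 + 948 + 654 = 3421.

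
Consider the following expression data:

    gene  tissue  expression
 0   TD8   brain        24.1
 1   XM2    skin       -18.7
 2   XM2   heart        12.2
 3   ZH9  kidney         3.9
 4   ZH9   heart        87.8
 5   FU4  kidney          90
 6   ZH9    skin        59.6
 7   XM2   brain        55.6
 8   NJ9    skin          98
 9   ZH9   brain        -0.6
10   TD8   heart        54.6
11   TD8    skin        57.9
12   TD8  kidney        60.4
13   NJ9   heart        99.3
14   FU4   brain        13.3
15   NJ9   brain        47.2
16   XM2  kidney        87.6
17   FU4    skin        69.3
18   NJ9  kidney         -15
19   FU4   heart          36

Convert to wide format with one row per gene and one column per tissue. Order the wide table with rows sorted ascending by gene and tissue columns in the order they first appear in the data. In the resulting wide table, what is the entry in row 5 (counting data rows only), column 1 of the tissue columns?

With rows sorted ascending by gene, row 5 is gene=ZH9. tissue columns in first-appearance order: brain, skin, heart, kidney; column 1 is brain.
Long rows with gene=ZH9, tissue=brain: expression = -0.6.

-0.6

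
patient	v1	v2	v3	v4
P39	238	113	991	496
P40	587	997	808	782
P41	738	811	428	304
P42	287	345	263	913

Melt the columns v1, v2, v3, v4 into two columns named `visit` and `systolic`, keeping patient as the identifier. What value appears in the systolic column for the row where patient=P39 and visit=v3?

991

Unpivoting turns each (patient, wide-column) pair into one long row.
The wide cell at row P39, column v3 holds 991, so the long row (P39, v3) has systolic=991.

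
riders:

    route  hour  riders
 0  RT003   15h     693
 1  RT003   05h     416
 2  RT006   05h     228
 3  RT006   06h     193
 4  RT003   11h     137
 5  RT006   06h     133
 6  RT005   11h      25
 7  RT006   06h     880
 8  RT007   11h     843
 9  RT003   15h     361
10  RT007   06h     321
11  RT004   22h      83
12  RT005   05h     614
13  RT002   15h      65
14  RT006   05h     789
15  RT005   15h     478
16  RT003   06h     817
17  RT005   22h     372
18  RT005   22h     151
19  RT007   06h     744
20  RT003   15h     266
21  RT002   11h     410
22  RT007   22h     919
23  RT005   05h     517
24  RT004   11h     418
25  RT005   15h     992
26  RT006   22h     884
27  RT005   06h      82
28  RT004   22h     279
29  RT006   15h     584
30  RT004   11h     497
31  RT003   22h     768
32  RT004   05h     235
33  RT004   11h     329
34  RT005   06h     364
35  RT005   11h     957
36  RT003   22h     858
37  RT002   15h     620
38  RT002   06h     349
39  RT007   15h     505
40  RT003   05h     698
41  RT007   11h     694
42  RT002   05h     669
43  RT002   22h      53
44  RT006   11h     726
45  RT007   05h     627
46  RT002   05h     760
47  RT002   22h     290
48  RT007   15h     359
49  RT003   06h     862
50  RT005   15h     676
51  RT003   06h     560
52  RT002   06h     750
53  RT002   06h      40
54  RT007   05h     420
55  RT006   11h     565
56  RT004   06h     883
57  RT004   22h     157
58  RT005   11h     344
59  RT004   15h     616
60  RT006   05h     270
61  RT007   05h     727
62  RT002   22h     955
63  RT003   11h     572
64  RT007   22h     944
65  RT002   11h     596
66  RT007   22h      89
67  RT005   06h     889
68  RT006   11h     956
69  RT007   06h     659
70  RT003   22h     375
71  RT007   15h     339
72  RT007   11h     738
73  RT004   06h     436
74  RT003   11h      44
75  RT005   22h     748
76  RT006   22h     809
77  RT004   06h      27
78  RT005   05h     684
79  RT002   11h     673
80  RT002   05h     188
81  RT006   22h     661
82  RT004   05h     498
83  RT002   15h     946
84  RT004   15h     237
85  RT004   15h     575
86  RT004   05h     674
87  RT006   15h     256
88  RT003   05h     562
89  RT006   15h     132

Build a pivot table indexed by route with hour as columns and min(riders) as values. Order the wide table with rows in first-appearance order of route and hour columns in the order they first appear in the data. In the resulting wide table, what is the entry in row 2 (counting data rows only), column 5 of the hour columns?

661

With rows in first-appearance order of route, row 2 is route=RT006. hour columns in first-appearance order: 15h, 05h, 06h, 11h, 22h; column 5 is 22h.
Long rows with route=RT006, hour=22h: min(884, 809, 661) = 661.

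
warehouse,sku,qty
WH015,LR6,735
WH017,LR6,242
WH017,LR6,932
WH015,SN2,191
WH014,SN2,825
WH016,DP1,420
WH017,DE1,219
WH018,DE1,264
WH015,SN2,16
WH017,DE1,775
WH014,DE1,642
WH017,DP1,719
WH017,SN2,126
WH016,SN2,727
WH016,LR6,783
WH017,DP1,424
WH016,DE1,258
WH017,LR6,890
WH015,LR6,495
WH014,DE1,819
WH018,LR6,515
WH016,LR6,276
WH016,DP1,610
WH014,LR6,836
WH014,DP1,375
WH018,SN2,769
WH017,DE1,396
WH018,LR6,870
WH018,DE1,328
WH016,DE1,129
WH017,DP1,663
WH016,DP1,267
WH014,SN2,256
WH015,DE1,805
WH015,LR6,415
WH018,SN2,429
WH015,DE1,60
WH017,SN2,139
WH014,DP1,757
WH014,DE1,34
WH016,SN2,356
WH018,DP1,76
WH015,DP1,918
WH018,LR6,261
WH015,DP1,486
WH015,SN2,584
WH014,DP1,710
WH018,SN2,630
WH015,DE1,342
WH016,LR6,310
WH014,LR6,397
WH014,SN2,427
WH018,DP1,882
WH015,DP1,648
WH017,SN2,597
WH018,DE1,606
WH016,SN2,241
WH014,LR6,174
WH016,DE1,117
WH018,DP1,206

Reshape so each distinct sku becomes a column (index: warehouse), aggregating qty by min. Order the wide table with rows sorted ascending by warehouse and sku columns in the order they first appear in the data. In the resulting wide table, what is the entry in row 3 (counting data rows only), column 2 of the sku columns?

241

With rows sorted ascending by warehouse, row 3 is warehouse=WH016. sku columns in first-appearance order: LR6, SN2, DP1, DE1; column 2 is SN2.
Long rows with warehouse=WH016, sku=SN2: min(727, 356, 241) = 241.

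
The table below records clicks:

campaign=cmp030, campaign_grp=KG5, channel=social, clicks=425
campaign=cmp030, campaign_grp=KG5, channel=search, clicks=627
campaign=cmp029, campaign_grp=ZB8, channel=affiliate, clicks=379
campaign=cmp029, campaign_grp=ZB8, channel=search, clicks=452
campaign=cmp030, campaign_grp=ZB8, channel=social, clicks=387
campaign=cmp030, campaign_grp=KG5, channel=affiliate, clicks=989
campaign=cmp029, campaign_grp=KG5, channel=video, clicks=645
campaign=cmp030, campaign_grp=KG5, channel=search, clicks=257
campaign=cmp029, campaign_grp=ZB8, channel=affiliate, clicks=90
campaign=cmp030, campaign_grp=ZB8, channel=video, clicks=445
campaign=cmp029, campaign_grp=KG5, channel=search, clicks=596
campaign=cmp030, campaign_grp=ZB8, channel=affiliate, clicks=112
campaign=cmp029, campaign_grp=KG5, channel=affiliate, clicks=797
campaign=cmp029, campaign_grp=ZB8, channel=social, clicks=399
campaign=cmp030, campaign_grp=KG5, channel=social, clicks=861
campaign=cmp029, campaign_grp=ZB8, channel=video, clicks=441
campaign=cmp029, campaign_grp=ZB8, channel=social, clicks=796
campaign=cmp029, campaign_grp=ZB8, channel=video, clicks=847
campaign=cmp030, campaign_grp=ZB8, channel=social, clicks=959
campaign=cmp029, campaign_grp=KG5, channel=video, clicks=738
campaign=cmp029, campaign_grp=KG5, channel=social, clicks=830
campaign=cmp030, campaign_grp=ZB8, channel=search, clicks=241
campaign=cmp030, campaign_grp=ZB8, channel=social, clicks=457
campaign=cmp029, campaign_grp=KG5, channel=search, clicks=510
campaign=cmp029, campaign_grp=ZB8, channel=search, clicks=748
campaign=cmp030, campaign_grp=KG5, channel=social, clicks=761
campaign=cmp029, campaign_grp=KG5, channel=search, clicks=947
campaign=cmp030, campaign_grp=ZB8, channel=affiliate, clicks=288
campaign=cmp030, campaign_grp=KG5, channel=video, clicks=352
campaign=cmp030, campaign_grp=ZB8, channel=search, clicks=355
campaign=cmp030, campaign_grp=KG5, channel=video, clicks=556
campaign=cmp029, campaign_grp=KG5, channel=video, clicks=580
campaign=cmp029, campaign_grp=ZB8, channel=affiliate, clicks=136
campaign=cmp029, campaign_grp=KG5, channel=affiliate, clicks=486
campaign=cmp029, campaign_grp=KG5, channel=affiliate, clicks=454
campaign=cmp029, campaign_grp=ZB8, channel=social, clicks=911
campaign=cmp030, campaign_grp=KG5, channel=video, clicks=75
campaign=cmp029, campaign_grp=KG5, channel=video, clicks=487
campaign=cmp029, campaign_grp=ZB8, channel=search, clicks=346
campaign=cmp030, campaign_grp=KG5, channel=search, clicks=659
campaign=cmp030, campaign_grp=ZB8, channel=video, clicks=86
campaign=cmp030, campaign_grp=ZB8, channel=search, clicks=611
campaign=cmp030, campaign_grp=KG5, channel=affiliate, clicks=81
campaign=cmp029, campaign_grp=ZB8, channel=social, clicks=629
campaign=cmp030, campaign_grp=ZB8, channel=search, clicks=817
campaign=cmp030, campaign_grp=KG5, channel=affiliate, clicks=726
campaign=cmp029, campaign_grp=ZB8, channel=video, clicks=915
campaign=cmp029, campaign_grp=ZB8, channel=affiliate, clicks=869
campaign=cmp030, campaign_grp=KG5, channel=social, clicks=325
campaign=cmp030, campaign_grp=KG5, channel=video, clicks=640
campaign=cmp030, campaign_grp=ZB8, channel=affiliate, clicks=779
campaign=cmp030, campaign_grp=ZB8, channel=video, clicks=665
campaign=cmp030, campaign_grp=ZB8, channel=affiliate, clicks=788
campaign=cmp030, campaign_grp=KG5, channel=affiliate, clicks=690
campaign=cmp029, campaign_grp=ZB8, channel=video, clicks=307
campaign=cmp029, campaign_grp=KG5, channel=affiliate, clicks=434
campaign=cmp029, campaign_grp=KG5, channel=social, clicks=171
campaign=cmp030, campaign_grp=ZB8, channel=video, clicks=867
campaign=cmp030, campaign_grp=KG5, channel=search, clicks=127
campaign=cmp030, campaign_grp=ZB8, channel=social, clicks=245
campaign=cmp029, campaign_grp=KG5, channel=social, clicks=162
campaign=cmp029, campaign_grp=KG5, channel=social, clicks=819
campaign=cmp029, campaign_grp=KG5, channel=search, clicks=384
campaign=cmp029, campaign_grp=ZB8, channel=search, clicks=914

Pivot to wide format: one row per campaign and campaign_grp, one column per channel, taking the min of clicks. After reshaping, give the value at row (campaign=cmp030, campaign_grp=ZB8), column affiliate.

Rows with campaign=cmp030, campaign_grp=ZB8 and channel=affiliate: clicks values are 112, 288, 779, 788.
min(112, 288, 779, 788) = 112.

112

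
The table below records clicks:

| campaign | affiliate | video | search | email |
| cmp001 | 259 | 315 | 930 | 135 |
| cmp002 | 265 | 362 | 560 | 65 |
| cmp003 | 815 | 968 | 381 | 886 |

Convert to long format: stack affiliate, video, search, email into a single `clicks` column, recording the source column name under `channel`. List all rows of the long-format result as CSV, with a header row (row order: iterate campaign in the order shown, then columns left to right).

Each (campaign, column) pair becomes one row: 3 × 4 = 12 rows.
For example, (cmp001, affiliate) → clicks=259.

campaign,channel,clicks
cmp001,affiliate,259
cmp001,video,315
cmp001,search,930
cmp001,email,135
cmp002,affiliate,265
cmp002,video,362
cmp002,search,560
cmp002,email,65
cmp003,affiliate,815
cmp003,video,968
cmp003,search,381
cmp003,email,886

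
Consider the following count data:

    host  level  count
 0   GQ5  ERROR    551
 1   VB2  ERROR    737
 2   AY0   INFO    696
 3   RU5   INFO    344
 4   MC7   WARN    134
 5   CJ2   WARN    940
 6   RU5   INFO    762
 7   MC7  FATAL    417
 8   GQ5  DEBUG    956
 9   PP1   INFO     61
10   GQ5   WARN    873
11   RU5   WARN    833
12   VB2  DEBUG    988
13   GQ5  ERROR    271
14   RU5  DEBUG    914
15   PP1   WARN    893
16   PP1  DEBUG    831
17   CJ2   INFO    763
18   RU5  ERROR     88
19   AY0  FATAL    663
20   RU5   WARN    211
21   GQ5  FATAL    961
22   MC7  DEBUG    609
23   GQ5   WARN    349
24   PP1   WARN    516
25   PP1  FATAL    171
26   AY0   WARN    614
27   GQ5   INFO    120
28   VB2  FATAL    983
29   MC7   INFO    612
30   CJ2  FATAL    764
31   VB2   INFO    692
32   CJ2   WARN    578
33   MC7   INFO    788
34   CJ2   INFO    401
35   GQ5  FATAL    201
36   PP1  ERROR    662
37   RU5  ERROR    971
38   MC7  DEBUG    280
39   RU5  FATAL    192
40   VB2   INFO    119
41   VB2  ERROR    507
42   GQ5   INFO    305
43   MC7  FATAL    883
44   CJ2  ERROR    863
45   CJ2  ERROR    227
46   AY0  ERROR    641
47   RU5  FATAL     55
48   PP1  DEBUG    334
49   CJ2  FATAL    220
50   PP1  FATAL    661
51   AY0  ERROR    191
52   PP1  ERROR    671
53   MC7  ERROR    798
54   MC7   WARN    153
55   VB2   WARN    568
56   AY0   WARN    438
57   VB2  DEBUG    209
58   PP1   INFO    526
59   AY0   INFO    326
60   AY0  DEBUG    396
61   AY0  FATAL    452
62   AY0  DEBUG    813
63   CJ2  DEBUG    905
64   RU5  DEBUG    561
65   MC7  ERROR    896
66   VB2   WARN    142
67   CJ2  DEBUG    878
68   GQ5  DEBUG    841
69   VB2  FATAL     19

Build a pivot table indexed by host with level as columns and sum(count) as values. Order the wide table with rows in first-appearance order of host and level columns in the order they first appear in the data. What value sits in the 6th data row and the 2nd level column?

With rows in first-appearance order of host, row 6 is host=CJ2. level columns in first-appearance order: ERROR, INFO, WARN, FATAL, DEBUG; column 2 is INFO.
Long rows with host=CJ2, level=INFO: 763 + 401 = 1164.

1164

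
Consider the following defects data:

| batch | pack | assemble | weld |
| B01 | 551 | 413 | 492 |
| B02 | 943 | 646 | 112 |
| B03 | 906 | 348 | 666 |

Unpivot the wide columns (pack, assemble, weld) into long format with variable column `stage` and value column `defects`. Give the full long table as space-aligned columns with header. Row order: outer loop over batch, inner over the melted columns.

batch  stage     defects
B01    pack      551    
B01    assemble  413    
B01    weld      492    
B02    pack      943    
B02    assemble  646    
B02    weld      112    
B03    pack      906    
B03    assemble  348    
B03    weld      666    

Each (batch, column) pair becomes one row: 3 × 3 = 9 rows.
For example, (B01, pack) → defects=551.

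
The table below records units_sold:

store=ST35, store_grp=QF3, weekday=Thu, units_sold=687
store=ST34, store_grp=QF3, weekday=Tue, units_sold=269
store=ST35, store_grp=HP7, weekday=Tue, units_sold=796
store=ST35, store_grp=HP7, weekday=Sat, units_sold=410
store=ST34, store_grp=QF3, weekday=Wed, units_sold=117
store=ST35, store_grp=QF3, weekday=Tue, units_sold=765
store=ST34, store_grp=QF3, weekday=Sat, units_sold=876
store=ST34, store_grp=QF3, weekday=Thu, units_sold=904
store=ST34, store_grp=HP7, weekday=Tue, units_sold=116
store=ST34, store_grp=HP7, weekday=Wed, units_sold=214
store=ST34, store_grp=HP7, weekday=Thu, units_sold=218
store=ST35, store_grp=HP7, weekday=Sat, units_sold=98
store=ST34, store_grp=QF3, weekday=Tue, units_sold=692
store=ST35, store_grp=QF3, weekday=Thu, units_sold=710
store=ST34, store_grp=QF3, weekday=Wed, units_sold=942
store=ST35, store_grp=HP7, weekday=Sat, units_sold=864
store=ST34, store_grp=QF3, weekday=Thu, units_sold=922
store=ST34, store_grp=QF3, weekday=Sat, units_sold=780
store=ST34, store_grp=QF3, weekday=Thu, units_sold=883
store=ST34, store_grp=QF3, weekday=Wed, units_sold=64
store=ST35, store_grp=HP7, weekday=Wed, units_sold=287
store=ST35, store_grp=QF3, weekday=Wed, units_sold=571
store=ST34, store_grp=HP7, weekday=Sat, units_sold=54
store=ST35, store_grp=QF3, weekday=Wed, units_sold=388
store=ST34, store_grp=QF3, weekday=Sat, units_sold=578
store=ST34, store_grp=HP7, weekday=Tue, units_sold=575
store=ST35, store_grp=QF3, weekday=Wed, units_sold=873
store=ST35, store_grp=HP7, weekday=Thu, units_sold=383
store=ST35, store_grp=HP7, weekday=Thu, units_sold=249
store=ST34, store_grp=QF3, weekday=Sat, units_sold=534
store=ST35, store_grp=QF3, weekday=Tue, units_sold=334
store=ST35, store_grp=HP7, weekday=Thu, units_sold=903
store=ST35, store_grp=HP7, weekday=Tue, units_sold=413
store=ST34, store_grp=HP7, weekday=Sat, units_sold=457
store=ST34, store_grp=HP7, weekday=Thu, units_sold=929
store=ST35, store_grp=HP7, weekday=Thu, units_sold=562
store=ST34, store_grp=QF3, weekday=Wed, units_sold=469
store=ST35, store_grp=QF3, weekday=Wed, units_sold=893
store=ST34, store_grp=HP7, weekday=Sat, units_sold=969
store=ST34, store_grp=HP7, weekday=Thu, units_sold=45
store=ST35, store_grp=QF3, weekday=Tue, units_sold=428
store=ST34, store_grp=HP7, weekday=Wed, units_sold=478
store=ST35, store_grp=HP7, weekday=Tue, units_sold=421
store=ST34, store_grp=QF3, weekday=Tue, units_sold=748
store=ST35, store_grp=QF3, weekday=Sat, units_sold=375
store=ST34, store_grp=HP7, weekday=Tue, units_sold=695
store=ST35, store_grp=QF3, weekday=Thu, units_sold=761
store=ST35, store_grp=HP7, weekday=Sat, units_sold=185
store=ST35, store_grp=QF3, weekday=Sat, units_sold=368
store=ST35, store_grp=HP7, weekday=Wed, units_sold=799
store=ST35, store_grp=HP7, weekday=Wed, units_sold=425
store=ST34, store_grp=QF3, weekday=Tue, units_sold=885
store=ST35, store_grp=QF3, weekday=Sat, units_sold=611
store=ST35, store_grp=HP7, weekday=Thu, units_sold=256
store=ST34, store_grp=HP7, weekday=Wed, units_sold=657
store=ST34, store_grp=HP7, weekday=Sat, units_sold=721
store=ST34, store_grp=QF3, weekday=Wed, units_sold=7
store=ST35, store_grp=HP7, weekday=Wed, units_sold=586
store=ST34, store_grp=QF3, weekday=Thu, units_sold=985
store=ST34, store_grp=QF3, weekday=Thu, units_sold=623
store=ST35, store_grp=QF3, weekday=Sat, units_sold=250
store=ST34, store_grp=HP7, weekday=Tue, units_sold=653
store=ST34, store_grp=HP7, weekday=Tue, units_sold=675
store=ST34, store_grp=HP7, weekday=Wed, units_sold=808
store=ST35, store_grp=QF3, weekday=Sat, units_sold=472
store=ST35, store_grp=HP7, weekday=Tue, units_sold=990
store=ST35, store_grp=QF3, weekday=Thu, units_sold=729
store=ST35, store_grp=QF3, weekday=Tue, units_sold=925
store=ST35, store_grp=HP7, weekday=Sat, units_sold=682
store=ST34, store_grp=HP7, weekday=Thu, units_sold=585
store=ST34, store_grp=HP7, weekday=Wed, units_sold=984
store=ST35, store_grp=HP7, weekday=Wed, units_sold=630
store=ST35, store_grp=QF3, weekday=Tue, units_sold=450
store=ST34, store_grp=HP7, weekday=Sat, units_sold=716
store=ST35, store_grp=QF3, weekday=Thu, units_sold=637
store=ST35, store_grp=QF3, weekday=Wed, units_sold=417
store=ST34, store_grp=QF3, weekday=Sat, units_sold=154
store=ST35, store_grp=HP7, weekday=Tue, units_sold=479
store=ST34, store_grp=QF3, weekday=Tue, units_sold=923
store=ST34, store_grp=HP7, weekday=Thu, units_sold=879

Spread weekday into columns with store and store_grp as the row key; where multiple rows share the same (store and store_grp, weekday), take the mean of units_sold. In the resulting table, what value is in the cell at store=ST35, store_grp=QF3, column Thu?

Rows with store=ST35, store_grp=QF3 and weekday=Thu: units_sold values are 687, 710, 761, 729, 637.
(687 + 710 + 761 + 729 + 637) / 5 = 704.80.

704.80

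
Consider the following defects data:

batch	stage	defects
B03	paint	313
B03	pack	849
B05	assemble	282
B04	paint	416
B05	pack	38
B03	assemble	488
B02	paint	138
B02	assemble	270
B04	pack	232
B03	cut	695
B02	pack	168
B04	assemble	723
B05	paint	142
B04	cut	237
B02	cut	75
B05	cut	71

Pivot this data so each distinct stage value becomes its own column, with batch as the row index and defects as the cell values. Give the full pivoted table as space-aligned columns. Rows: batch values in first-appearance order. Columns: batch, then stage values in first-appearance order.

batch  paint  pack  assemble  cut
B03    313    849   488       695
B05    142    38    282       71 
B04    416    232   723       237
B02    138    168   270       75 

Columns: batch plus the 4 distinct stage values (paint, pack, assemble, cut).
For example, row B03 column paint takes defects=313 from the long row (B03, paint).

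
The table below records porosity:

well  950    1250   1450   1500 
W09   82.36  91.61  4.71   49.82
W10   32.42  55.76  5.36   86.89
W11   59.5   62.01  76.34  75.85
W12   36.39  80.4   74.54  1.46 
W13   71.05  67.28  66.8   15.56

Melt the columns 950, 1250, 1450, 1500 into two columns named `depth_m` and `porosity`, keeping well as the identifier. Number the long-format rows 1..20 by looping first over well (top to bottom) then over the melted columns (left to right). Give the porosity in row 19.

20 rows total (5 × 4). Row 19: index ⌊(19-1)/4⌋ = 4 into well → W13; (19-1) mod 4 = 2 into the melted columns → 1450.
So row 19 is (W13, 1450, 66.8); porosity = 66.8.

66.8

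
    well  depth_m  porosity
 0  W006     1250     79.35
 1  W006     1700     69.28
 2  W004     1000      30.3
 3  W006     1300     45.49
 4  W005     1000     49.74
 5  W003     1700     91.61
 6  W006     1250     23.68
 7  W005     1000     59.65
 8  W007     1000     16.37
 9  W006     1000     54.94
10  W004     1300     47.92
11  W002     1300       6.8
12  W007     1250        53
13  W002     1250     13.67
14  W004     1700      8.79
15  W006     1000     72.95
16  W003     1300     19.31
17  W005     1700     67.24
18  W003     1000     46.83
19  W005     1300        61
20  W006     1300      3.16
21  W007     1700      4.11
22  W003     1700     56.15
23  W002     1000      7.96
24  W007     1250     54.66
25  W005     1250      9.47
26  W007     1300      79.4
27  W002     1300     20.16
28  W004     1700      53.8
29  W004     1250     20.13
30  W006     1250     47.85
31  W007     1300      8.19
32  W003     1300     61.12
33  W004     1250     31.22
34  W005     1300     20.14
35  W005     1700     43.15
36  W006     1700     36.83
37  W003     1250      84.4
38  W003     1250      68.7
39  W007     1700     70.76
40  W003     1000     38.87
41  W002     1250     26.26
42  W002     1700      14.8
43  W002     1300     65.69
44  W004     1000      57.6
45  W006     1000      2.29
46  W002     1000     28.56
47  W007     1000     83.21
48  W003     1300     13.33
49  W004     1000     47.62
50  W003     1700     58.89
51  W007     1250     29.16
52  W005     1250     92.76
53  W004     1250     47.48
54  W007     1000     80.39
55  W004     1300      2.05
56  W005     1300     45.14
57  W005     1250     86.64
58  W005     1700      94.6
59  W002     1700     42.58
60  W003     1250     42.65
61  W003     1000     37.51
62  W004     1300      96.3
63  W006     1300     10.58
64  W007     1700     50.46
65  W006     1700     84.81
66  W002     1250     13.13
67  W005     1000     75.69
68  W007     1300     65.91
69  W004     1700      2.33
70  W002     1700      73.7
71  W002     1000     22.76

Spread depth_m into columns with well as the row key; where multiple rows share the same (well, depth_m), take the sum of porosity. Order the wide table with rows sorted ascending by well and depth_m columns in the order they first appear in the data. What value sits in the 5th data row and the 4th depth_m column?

59.23

With rows sorted ascending by well, row 5 is well=W006. depth_m columns in first-appearance order: 1250, 1700, 1000, 1300; column 4 is 1300.
Long rows with well=W006, depth_m=1300: 45.49 + 3.16 + 10.58 = 59.23.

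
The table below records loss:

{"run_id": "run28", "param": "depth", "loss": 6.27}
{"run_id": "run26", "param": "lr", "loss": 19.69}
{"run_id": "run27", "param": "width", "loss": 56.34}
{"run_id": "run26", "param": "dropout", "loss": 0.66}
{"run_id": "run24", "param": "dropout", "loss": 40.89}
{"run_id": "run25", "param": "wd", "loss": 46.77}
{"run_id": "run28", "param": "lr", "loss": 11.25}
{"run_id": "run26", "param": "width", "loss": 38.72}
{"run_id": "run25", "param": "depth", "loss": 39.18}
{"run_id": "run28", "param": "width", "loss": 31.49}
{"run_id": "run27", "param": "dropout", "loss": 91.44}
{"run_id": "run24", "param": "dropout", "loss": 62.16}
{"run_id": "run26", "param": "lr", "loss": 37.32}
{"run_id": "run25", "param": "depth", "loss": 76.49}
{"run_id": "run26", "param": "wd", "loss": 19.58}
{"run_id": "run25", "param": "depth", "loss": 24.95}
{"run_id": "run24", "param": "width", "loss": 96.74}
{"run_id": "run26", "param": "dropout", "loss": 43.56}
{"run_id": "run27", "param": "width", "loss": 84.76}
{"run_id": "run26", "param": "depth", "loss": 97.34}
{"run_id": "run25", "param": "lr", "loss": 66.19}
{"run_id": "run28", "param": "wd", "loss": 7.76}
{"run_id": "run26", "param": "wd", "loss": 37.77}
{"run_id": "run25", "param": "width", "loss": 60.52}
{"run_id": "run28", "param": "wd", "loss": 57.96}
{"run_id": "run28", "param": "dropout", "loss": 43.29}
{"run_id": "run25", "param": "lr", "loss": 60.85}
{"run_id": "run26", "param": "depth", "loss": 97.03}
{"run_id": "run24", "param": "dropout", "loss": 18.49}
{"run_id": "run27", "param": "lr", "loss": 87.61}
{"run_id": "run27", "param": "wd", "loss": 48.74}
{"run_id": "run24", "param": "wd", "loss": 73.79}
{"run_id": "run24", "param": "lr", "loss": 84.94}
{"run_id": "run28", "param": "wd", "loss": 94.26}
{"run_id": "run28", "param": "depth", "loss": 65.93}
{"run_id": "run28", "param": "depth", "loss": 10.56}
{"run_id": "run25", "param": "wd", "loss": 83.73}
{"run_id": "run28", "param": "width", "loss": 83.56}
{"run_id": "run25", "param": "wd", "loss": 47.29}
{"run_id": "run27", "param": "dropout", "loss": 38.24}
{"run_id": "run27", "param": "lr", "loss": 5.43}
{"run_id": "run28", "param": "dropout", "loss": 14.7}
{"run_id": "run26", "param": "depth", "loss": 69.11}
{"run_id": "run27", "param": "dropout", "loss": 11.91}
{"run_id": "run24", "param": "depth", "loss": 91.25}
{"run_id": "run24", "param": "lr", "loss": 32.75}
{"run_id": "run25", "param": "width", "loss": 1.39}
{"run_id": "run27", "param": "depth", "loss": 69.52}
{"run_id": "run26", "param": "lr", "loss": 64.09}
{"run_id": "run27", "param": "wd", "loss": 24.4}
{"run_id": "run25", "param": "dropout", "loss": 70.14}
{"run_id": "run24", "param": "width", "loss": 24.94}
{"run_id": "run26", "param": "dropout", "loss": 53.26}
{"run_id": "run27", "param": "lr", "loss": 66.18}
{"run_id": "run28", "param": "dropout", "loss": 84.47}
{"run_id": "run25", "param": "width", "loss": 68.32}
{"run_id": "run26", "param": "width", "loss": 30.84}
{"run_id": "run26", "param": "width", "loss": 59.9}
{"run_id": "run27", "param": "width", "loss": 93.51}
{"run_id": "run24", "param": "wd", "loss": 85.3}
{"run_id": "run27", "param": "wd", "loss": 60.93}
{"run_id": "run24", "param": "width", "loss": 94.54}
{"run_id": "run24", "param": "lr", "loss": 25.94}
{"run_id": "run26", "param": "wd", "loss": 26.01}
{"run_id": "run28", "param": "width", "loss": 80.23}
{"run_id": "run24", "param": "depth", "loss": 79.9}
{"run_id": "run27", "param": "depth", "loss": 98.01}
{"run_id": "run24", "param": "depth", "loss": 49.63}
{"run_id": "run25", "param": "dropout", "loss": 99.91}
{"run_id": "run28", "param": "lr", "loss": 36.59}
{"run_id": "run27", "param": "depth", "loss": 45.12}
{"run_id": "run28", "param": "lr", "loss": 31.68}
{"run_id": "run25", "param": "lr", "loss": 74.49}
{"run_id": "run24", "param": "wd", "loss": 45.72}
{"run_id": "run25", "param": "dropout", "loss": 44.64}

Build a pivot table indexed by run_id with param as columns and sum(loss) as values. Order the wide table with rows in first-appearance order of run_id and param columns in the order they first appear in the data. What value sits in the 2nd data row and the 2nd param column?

121.10

With rows in first-appearance order of run_id, row 2 is run_id=run26. param columns in first-appearance order: depth, lr, width, dropout, wd; column 2 is lr.
Long rows with run_id=run26, param=lr: 19.69 + 37.32 + 64.09 = 121.10.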